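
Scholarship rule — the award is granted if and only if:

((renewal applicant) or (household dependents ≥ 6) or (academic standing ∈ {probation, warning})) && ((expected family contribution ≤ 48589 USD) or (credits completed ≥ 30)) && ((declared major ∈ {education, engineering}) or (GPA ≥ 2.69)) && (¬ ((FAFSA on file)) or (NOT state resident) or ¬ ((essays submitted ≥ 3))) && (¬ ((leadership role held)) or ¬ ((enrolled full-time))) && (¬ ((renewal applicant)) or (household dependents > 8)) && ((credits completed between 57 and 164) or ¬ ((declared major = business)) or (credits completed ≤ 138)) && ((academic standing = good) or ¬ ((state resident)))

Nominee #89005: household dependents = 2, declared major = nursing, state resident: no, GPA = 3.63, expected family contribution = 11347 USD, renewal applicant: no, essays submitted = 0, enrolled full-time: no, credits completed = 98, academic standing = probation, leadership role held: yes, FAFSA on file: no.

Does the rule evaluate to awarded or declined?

Awarded

Atomic conditions:
  renewal applicant: no → false
  household dependents ≥ 6: 2 ≥ 6 is false
  academic standing ∈ {probation, warning}: probation is in the set → true
  expected family contribution ≤ 48589 USD: 11347 ≤ 48589 is true
  credits completed ≥ 30: 98 ≥ 30 is true
  declared major ∈ {education, engineering}: nursing is not in the set → false
  GPA ≥ 2.69: 3.63 ≥ 2.69 is true
  FAFSA on file: no → false
  NOT state resident: no → true
  essays submitted ≥ 3: 0 ≥ 3 is false
  leadership role held: yes → true
  enrolled full-time: no → false
  household dependents > 8: 2 > 8 is false
  credits completed between 57 and 164: 98 in [57, 164] is true
  declared major = business: nursing == business is false
  credits completed ≤ 138: 98 ≤ 138 is true
  academic standing = good: probation == good is false
  state resident: no → false
Combine:
[1] false OR false OR true = true
[2] true OR true = true
[3] false OR true = true
[4.1] NOT false = true
[4.3] NOT false = true
[4] true OR true OR true = true
[5.1] NOT true = false
[5.2] NOT false = true
[5] false OR true = true
[6.1] NOT false = true
[6] true OR false = true
[7.2] NOT false = true
[7] true OR true OR true = true
[8.2] NOT false = true
[8] false OR true = true
[root] true AND true AND true AND true AND true AND true AND true AND true = true
Overall: true → awarded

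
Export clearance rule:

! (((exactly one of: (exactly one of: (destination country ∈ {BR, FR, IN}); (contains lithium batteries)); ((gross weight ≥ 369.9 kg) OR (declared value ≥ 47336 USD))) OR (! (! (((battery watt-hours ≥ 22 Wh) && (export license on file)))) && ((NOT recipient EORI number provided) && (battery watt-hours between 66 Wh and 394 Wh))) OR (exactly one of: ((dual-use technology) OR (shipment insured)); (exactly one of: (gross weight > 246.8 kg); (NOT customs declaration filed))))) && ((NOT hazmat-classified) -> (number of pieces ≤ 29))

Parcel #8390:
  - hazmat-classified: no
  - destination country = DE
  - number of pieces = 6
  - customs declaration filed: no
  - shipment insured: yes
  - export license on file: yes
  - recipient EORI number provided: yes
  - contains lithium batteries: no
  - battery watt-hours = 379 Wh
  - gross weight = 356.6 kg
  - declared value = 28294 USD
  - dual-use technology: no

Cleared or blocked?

Atomic conditions:
  destination country ∈ {BR, FR, IN}: DE is not in the set → false
  contains lithium batteries: no → false
  gross weight ≥ 369.9 kg: 356.6 ≥ 369.9 is false
  declared value ≥ 47336 USD: 28294 ≥ 47336 is false
  battery watt-hours ≥ 22 Wh: 379 ≥ 22 is true
  export license on file: yes → true
  NOT recipient EORI number provided: yes → false
  battery watt-hours between 66 Wh and 394 Wh: 379 in [66, 394] is true
  dual-use technology: no → false
  shipment insured: yes → true
  gross weight > 246.8 kg: 356.6 > 246.8 is true
  NOT customs declaration filed: no → true
  NOT hazmat-classified: no → true
  number of pieces ≤ 29: 6 ≤ 29 is true
Combine:
[1.1.1.1] exactly-one(false, false) = false
[1.1.1.2] false OR false = false
[1.1.1] exactly-one(false, false) = false
[1.1.2.1.1.1] true AND true = true
[1.1.2.1.1] NOT true = false
[1.1.2.1] NOT false = true
[1.1.2.2] false AND true = false
[1.1.2] true AND false = false
[1.1.3.1] false OR true = true
[1.1.3.2] exactly-one(true, true) = false
[1.1.3] exactly-one(true, false) = true
[1.1] false OR false OR true = true
[1] NOT true = false
[2] true → true = true
[root] false AND true = false
Overall: false → blocked

Blocked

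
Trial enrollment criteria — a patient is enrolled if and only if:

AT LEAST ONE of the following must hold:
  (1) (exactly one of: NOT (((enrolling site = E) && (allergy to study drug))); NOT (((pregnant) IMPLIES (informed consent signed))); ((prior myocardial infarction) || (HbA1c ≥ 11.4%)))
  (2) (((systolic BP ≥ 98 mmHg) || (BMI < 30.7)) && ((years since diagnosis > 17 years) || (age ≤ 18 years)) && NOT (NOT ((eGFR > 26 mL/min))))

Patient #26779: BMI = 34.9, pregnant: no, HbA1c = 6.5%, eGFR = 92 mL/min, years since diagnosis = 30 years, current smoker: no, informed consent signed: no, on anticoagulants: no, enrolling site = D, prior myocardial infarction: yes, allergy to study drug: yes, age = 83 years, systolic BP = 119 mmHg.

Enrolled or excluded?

Enrolled

Atomic conditions:
  enrolling site = E: D == E is false
  allergy to study drug: yes → true
  pregnant: no → false
  informed consent signed: no → false
  prior myocardial infarction: yes → true
  HbA1c ≥ 11.4%: 6.5 ≥ 11.4 is false
  systolic BP ≥ 98 mmHg: 119 ≥ 98 is true
  BMI < 30.7: 34.9 < 30.7 is false
  years since diagnosis > 17 years: 30 > 17 is true
  age ≤ 18 years: 83 ≤ 18 is false
  eGFR > 26 mL/min: 92 > 26 is true
Combine:
[1.1.1] false AND true = false
[1.1] NOT false = true
[1.2.1] false → false (antecedent false ⇒ implication holds) = true
[1.2] NOT true = false
[1.3] true OR false = true
[1] exactly-one(true, false, true) = false
[2.1] true OR false = true
[2.2] true OR false = true
[2.3.1] NOT true = false
[2.3] NOT false = true
[2] true AND true AND true = true
[root] false OR true = true
Overall: true → enrolled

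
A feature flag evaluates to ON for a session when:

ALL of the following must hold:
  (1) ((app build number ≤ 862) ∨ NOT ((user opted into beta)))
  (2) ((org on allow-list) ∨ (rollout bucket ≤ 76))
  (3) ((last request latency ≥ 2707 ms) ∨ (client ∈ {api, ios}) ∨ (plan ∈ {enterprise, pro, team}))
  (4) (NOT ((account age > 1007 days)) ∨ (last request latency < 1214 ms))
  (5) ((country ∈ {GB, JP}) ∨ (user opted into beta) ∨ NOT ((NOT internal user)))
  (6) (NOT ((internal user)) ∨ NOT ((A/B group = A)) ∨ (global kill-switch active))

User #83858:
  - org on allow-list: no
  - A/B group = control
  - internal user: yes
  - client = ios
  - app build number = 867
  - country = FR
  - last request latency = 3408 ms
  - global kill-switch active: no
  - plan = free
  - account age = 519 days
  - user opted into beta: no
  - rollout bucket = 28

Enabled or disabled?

Enabled

Atomic conditions:
  app build number ≤ 862: 867 ≤ 862 is false
  user opted into beta: no → false
  org on allow-list: no → false
  rollout bucket ≤ 76: 28 ≤ 76 is true
  last request latency ≥ 2707 ms: 3408 ≥ 2707 is true
  client ∈ {api, ios}: ios is in the set → true
  plan ∈ {enterprise, pro, team}: free is not in the set → false
  account age > 1007 days: 519 > 1007 is false
  last request latency < 1214 ms: 3408 < 1214 is false
  country ∈ {GB, JP}: FR is not in the set → false
  NOT internal user: yes → false
  internal user: yes → true
  A/B group = A: control == A is false
  global kill-switch active: no → false
Combine:
[1.2] NOT false = true
[1] false OR true = true
[2] false OR true = true
[3] true OR true OR false = true
[4.1] NOT false = true
[4] true OR false = true
[5.3] NOT false = true
[5] false OR false OR true = true
[6.1] NOT true = false
[6.2] NOT false = true
[6] false OR true OR false = true
[root] true AND true AND true AND true AND true AND true = true
Overall: true → enabled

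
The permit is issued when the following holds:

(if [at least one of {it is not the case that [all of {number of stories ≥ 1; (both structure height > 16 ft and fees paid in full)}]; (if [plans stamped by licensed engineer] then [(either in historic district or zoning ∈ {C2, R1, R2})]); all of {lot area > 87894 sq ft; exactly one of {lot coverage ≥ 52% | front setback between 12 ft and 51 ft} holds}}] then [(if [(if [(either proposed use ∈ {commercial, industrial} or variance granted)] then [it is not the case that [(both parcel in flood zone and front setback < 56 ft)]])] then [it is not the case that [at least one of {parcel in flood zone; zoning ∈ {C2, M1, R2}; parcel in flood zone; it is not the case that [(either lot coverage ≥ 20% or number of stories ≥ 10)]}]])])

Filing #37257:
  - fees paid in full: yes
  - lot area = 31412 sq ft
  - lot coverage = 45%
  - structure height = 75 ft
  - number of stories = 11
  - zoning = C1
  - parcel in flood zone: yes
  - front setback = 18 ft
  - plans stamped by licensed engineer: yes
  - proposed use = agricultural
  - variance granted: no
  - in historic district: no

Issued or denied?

Issued

Atomic conditions:
  number of stories ≥ 1: 11 ≥ 1 is true
  structure height > 16 ft: 75 > 16 is true
  fees paid in full: yes → true
  plans stamped by licensed engineer: yes → true
  in historic district: no → false
  zoning ∈ {C2, R1, R2}: C1 is not in the set → false
  lot area > 87894 sq ft: 31412 > 87894 is false
  lot coverage ≥ 52%: 45 ≥ 52 is false
  front setback between 12 ft and 51 ft: 18 in [12, 51] is true
  proposed use ∈ {commercial, industrial}: agricultural is not in the set → false
  variance granted: no → false
  parcel in flood zone: yes → true
  front setback < 56 ft: 18 < 56 is true
  zoning ∈ {C2, M1, R2}: C1 is not in the set → false
  lot coverage ≥ 20%: 45 ≥ 20 is true
  number of stories ≥ 10: 11 ≥ 10 is true
Combine:
[1.1.1.2] true AND true = true
[1.1.1] true AND true = true
[1.1] NOT true = false
[1.2.2] false OR false = false
[1.2] true → false = false
[1.3.2] exactly-one(false, true) = true
[1.3] false AND true = false
[1] false OR false OR false = false
[2.1.1] false OR false = false
[2.1.2.1] true AND true = true
[2.1.2] NOT true = false
[2.1] false → false (antecedent false ⇒ implication holds) = true
[2.2.1.4.1] true OR true = true
[2.2.1.4] NOT true = false
[2.2.1] true OR false OR true OR false = true
[2.2] NOT true = false
[2] true → false = false
[root] false → false (antecedent false ⇒ implication holds) = true
Overall: true → issued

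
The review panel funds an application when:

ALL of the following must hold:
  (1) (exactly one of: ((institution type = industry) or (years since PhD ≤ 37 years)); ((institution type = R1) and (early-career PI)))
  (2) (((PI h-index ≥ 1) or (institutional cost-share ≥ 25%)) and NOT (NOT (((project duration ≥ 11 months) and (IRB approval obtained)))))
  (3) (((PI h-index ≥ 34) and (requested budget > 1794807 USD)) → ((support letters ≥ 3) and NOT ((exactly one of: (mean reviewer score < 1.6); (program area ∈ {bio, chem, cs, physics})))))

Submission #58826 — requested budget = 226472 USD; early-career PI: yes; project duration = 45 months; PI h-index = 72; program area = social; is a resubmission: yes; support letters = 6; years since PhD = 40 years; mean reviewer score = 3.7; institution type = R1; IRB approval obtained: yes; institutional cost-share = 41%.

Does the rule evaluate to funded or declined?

Atomic conditions:
  institution type = industry: R1 == industry is false
  years since PhD ≤ 37 years: 40 ≤ 37 is false
  institution type = R1: R1 == R1 is true
  early-career PI: yes → true
  PI h-index ≥ 1: 72 ≥ 1 is true
  institutional cost-share ≥ 25%: 41 ≥ 25 is true
  project duration ≥ 11 months: 45 ≥ 11 is true
  IRB approval obtained: yes → true
  PI h-index ≥ 34: 72 ≥ 34 is true
  requested budget > 1794807 USD: 226472 > 1794807 is false
  support letters ≥ 3: 6 ≥ 3 is true
  mean reviewer score < 1.6: 3.7 < 1.6 is false
  program area ∈ {bio, chem, cs, physics}: social is not in the set → false
Combine:
[1.1] false OR false = false
[1.2] true AND true = true
[1] exactly-one(false, true) = true
[2.1] true OR true = true
[2.2.1.1] true AND true = true
[2.2.1] NOT true = false
[2.2] NOT false = true
[2] true AND true = true
[3.1] true AND false = false
[3.2.2.1] exactly-one(false, false) = false
[3.2.2] NOT false = true
[3.2] true AND true = true
[3] false → true (antecedent false ⇒ implication holds) = true
[root] true AND true AND true = true
Overall: true → funded

Funded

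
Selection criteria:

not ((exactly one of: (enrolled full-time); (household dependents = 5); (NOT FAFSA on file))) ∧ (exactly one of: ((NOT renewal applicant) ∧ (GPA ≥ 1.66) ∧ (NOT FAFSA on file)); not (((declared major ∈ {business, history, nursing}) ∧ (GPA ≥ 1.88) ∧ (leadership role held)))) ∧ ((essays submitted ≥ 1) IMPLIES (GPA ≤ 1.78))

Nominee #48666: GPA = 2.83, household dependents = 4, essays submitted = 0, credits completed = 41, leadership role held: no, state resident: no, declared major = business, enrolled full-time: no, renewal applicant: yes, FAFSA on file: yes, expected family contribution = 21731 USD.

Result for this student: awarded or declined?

Awarded

Atomic conditions:
  enrolled full-time: no → false
  household dependents = 5: 4 == 5 is false
  NOT FAFSA on file: yes → false
  NOT renewal applicant: yes → false
  GPA ≥ 1.66: 2.83 ≥ 1.66 is true
  declared major ∈ {business, history, nursing}: business is in the set → true
  GPA ≥ 1.88: 2.83 ≥ 1.88 is true
  leadership role held: no → false
  essays submitted ≥ 1: 0 ≥ 1 is false
  GPA ≤ 1.78: 2.83 ≤ 1.78 is false
Combine:
[1.1] exactly-one(false, false, false) = false
[1] NOT false = true
[2.1] false AND true AND false = false
[2.2.1] true AND true AND false = false
[2.2] NOT false = true
[2] exactly-one(false, true) = true
[3] false → false (antecedent false ⇒ implication holds) = true
[root] true AND true AND true = true
Overall: true → awarded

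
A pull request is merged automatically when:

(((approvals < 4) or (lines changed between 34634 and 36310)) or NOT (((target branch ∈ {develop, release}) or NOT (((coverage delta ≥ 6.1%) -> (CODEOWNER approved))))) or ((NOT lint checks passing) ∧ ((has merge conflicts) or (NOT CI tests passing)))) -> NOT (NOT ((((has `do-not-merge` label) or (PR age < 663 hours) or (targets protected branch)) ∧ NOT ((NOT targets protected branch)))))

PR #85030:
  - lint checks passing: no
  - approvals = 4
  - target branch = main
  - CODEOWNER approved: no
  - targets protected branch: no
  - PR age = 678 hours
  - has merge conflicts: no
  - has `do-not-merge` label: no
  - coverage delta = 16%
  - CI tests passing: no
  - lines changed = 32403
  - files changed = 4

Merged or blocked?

Blocked

Atomic conditions:
  approvals < 4: 4 < 4 is false
  lines changed between 34634 and 36310: 32403 in [34634, 36310] is false
  target branch ∈ {develop, release}: main is not in the set → false
  coverage delta ≥ 6.1%: 16 ≥ 6.1 is true
  CODEOWNER approved: no → false
  NOT lint checks passing: no → true
  has merge conflicts: no → false
  NOT CI tests passing: no → true
  has `do-not-merge` label: no → false
  PR age < 663 hours: 678 < 663 is false
  targets protected branch: no → false
  NOT targets protected branch: no → true
Combine:
[1.1] false OR false = false
[1.2.1.2.1] true → false = false
[1.2.1.2] NOT false = true
[1.2.1] false OR true = true
[1.2] NOT true = false
[1.3.2] false OR true = true
[1.3] true AND true = true
[1] false OR false OR true = true
[2.1.1.1] false OR false OR false = false
[2.1.1.2] NOT true = false
[2.1.1] false AND false = false
[2.1] NOT false = true
[2] NOT true = false
[root] true → false = false
Overall: false → blocked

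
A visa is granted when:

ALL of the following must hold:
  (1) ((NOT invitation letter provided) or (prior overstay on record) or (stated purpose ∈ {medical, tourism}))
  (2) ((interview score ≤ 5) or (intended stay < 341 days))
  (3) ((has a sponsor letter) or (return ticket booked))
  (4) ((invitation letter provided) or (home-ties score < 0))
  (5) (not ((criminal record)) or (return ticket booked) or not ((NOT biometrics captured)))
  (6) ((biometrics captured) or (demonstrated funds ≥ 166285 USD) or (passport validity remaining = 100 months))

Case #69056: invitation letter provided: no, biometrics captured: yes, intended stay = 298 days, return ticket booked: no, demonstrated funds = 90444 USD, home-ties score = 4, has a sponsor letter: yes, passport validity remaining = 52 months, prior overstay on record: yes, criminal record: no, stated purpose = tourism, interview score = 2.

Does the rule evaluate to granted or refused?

Refused

Atomic conditions:
  NOT invitation letter provided: no → true
  prior overstay on record: yes → true
  stated purpose ∈ {medical, tourism}: tourism is in the set → true
  interview score ≤ 5: 2 ≤ 5 is true
  intended stay < 341 days: 298 < 341 is true
  has a sponsor letter: yes → true
  return ticket booked: no → false
  invitation letter provided: no → false
  home-ties score < 0: 4 < 0 is false
  criminal record: no → false
  NOT biometrics captured: yes → false
  biometrics captured: yes → true
  demonstrated funds ≥ 166285 USD: 90444 ≥ 166285 is false
  passport validity remaining = 100 months: 52 == 100 is false
Combine:
[1] true OR true OR true = true
[2] true OR true = true
[3] true OR false = true
[4] false OR false = false
[5.1] NOT false = true
[5.3] NOT false = true
[5] true OR false OR true = true
[6] true OR false OR false = true
[root] true AND true AND true AND false AND true AND true = false
Overall: false → refused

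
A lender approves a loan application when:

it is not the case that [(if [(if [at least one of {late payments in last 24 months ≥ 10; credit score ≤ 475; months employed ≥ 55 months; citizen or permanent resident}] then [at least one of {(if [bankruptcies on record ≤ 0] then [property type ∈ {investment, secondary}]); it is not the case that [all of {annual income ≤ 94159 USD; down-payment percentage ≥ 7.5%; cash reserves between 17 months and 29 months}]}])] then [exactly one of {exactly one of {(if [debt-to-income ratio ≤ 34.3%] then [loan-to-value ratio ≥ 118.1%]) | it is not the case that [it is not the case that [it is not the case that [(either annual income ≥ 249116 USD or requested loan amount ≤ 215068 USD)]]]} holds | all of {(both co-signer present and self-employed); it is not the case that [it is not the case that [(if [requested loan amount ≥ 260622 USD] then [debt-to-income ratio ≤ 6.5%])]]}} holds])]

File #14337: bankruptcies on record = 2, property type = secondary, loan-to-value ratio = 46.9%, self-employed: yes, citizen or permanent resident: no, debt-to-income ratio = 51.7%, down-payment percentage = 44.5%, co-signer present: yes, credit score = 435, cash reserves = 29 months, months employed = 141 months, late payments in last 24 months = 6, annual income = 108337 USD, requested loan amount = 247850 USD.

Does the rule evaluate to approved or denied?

Atomic conditions:
  late payments in last 24 months ≥ 10: 6 ≥ 10 is false
  credit score ≤ 475: 435 ≤ 475 is true
  months employed ≥ 55 months: 141 ≥ 55 is true
  citizen or permanent resident: no → false
  bankruptcies on record ≤ 0: 2 ≤ 0 is false
  property type ∈ {investment, secondary}: secondary is in the set → true
  annual income ≤ 94159 USD: 108337 ≤ 94159 is false
  down-payment percentage ≥ 7.5%: 44.5 ≥ 7.5 is true
  cash reserves between 17 months and 29 months: 29 in [17, 29] is true
  debt-to-income ratio ≤ 34.3%: 51.7 ≤ 34.3 is false
  loan-to-value ratio ≥ 118.1%: 46.9 ≥ 118.1 is false
  annual income ≥ 249116 USD: 108337 ≥ 249116 is false
  requested loan amount ≤ 215068 USD: 247850 ≤ 215068 is false
  co-signer present: yes → true
  self-employed: yes → true
  requested loan amount ≥ 260622 USD: 247850 ≥ 260622 is false
  debt-to-income ratio ≤ 6.5%: 51.7 ≤ 6.5 is false
Combine:
[1.1.1] false OR true OR true OR false = true
[1.1.2.1] false → true (antecedent false ⇒ implication holds) = true
[1.1.2.2.1] false AND true AND true = false
[1.1.2.2] NOT false = true
[1.1.2] true OR true = true
[1.1] true → true = true
[1.2.1.1] false → false (antecedent false ⇒ implication holds) = true
[1.2.1.2.1.1.1] false OR false = false
[1.2.1.2.1.1] NOT false = true
[1.2.1.2.1] NOT true = false
[1.2.1.2] NOT false = true
[1.2.1] exactly-one(true, true) = false
[1.2.2.1] true AND true = true
[1.2.2.2.1.1] false → false (antecedent false ⇒ implication holds) = true
[1.2.2.2.1] NOT true = false
[1.2.2.2] NOT false = true
[1.2.2] true AND true = true
[1.2] exactly-one(false, true) = true
[1] true → true = true
[root] NOT true = false
Overall: false → denied

Denied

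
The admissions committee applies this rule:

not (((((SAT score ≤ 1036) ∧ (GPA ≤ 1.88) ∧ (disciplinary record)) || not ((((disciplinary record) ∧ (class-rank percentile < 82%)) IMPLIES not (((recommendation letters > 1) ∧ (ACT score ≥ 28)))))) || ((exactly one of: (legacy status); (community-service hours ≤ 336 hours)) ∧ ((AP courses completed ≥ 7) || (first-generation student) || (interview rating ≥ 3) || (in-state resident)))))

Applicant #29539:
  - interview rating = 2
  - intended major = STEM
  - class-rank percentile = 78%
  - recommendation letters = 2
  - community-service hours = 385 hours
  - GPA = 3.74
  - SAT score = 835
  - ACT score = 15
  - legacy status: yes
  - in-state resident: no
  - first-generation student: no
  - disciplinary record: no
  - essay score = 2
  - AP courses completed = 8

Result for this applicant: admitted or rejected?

Rejected

Atomic conditions:
  SAT score ≤ 1036: 835 ≤ 1036 is true
  GPA ≤ 1.88: 3.74 ≤ 1.88 is false
  disciplinary record: no → false
  class-rank percentile < 82%: 78 < 82 is true
  recommendation letters > 1: 2 > 1 is true
  ACT score ≥ 28: 15 ≥ 28 is false
  legacy status: yes → true
  community-service hours ≤ 336 hours: 385 ≤ 336 is false
  AP courses completed ≥ 7: 8 ≥ 7 is true
  first-generation student: no → false
  interview rating ≥ 3: 2 ≥ 3 is false
  in-state resident: no → false
Combine:
[1.1.1] true AND false AND false = false
[1.1.2.1.1] false AND true = false
[1.1.2.1.2.1] true AND false = false
[1.1.2.1.2] NOT false = true
[1.1.2.1] false → true (antecedent false ⇒ implication holds) = true
[1.1.2] NOT true = false
[1.1] false OR false = false
[1.2.1] exactly-one(true, false) = true
[1.2.2] true OR false OR false OR false = true
[1.2] true AND true = true
[1] false OR true = true
[root] NOT true = false
Overall: false → rejected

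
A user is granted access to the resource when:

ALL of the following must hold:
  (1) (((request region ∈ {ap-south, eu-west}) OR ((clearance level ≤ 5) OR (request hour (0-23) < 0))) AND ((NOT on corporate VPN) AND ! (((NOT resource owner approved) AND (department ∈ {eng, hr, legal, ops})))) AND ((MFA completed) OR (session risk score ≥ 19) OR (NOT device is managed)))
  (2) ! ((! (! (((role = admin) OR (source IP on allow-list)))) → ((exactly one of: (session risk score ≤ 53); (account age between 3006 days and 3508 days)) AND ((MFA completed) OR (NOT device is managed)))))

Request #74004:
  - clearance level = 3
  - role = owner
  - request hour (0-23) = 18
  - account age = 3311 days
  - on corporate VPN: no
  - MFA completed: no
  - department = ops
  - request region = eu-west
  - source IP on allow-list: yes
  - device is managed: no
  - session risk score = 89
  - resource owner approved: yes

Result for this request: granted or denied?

Denied

Atomic conditions:
  request region ∈ {ap-south, eu-west}: eu-west is in the set → true
  clearance level ≤ 5: 3 ≤ 5 is true
  request hour (0-23) < 0: 18 < 0 is false
  NOT on corporate VPN: no → true
  NOT resource owner approved: yes → false
  department ∈ {eng, hr, legal, ops}: ops is in the set → true
  MFA completed: no → false
  session risk score ≥ 19: 89 ≥ 19 is true
  NOT device is managed: no → true
  role = admin: owner == admin is false
  source IP on allow-list: yes → true
  session risk score ≤ 53: 89 ≤ 53 is false
  account age between 3006 days and 3508 days: 3311 in [3006, 3508] is true
Combine:
[1.1.2] true OR false = true
[1.1] true OR true = true
[1.2.2.1] false AND true = false
[1.2.2] NOT false = true
[1.2] true AND true = true
[1.3] false OR true OR true = true
[1] true AND true AND true = true
[2.1.1.1.1] false OR true = true
[2.1.1.1] NOT true = false
[2.1.1] NOT false = true
[2.1.2.1] exactly-one(false, true) = true
[2.1.2.2] false OR true = true
[2.1.2] true AND true = true
[2.1] true → true = true
[2] NOT true = false
[root] true AND false = false
Overall: false → denied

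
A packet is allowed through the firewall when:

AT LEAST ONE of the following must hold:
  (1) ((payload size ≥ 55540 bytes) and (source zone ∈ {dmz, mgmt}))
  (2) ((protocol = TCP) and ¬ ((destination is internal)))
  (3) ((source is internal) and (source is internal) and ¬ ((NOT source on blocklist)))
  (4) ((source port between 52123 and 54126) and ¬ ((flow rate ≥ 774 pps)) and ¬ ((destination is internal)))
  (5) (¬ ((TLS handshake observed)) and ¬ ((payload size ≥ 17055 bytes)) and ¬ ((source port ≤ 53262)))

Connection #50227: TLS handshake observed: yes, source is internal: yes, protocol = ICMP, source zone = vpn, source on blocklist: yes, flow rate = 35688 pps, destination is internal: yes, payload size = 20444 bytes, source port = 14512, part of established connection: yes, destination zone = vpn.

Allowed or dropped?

Allowed

Atomic conditions:
  payload size ≥ 55540 bytes: 20444 ≥ 55540 is false
  source zone ∈ {dmz, mgmt}: vpn is not in the set → false
  protocol = TCP: ICMP == TCP is false
  destination is internal: yes → true
  source is internal: yes → true
  NOT source on blocklist: yes → false
  source port between 52123 and 54126: 14512 in [52123, 54126] is false
  flow rate ≥ 774 pps: 35688 ≥ 774 is true
  TLS handshake observed: yes → true
  payload size ≥ 17055 bytes: 20444 ≥ 17055 is true
  source port ≤ 53262: 14512 ≤ 53262 is true
Combine:
[1] false AND false = false
[2.2] NOT true = false
[2] false AND false = false
[3.3] NOT false = true
[3] true AND true AND true = true
[4.2] NOT true = false
[4.3] NOT true = false
[4] false AND false AND false = false
[5.1] NOT true = false
[5.2] NOT true = false
[5.3] NOT true = false
[5] false AND false AND false = false
[root] false OR false OR true OR false OR false = true
Overall: true → allowed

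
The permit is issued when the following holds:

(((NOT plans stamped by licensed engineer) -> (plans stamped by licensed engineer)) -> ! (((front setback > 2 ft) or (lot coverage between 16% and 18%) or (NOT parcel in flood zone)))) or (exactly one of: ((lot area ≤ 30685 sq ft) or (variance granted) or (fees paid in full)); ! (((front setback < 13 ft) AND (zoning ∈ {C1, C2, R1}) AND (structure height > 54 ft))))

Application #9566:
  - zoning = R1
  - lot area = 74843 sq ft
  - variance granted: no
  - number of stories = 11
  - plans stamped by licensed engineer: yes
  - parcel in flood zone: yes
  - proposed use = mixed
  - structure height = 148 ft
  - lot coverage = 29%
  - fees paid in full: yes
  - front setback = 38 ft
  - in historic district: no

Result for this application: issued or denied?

Atomic conditions:
  NOT plans stamped by licensed engineer: yes → false
  plans stamped by licensed engineer: yes → true
  front setback > 2 ft: 38 > 2 is true
  lot coverage between 16% and 18%: 29 in [16, 18] is false
  NOT parcel in flood zone: yes → false
  lot area ≤ 30685 sq ft: 74843 ≤ 30685 is false
  variance granted: no → false
  fees paid in full: yes → true
  front setback < 13 ft: 38 < 13 is false
  zoning ∈ {C1, C2, R1}: R1 is in the set → true
  structure height > 54 ft: 148 > 54 is true
Combine:
[1.1] false → true (antecedent false ⇒ implication holds) = true
[1.2.1] true OR false OR false = true
[1.2] NOT true = false
[1] true → false = false
[2.1] false OR false OR true = true
[2.2.1] false AND true AND true = false
[2.2] NOT false = true
[2] exactly-one(true, true) = false
[root] false OR false = false
Overall: false → denied

Denied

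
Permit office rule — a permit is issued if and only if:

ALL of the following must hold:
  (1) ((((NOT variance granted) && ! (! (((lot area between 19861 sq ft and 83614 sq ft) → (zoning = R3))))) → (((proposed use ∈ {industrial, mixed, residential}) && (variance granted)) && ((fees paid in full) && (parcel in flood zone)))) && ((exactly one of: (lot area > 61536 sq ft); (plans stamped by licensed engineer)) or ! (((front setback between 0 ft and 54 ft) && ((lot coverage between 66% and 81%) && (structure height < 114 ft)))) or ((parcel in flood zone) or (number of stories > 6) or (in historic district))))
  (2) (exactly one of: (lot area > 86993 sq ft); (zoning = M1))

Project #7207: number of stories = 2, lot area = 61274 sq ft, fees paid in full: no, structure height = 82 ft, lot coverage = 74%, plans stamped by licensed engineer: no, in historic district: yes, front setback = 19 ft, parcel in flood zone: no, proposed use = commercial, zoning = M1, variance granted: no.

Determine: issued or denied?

Atomic conditions:
  NOT variance granted: no → true
  lot area between 19861 sq ft and 83614 sq ft: 61274 in [19861, 83614] is true
  zoning = R3: M1 == R3 is false
  proposed use ∈ {industrial, mixed, residential}: commercial is not in the set → false
  variance granted: no → false
  fees paid in full: no → false
  parcel in flood zone: no → false
  lot area > 61536 sq ft: 61274 > 61536 is false
  plans stamped by licensed engineer: no → false
  front setback between 0 ft and 54 ft: 19 in [0, 54] is true
  lot coverage between 66% and 81%: 74 in [66, 81] is true
  structure height < 114 ft: 82 < 114 is true
  number of stories > 6: 2 > 6 is false
  in historic district: yes → true
  lot area > 86993 sq ft: 61274 > 86993 is false
  zoning = M1: M1 == M1 is true
Combine:
[1.1.1.2.1.1] true → false = false
[1.1.1.2.1] NOT false = true
[1.1.1.2] NOT true = false
[1.1.1] true AND false = false
[1.1.2.1] false AND false = false
[1.1.2.2] false AND false = false
[1.1.2] false AND false = false
[1.1] false → false (antecedent false ⇒ implication holds) = true
[1.2.1] exactly-one(false, false) = false
[1.2.2.1.2] true AND true = true
[1.2.2.1] true AND true = true
[1.2.2] NOT true = false
[1.2.3] false OR false OR true = true
[1.2] false OR false OR true = true
[1] true AND true = true
[2] exactly-one(false, true) = true
[root] true AND true = true
Overall: true → issued

Issued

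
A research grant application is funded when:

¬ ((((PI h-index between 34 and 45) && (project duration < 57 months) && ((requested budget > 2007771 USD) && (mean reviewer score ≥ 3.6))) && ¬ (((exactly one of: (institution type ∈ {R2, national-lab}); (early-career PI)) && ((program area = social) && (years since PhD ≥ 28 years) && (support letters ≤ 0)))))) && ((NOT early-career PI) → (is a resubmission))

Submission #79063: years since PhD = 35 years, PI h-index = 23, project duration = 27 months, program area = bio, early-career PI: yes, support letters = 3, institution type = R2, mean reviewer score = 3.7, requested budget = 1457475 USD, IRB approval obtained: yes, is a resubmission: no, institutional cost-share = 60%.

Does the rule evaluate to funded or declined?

Funded

Atomic conditions:
  PI h-index between 34 and 45: 23 in [34, 45] is false
  project duration < 57 months: 27 < 57 is true
  requested budget > 2007771 USD: 1457475 > 2007771 is false
  mean reviewer score ≥ 3.6: 3.7 ≥ 3.6 is true
  institution type ∈ {R2, national-lab}: R2 is in the set → true
  early-career PI: yes → true
  program area = social: bio == social is false
  years since PhD ≥ 28 years: 35 ≥ 28 is true
  support letters ≤ 0: 3 ≤ 0 is false
  NOT early-career PI: yes → false
  is a resubmission: no → false
Combine:
[1.1.1.3] false AND true = false
[1.1.1] false AND true AND false = false
[1.1.2.1.1] exactly-one(true, true) = false
[1.1.2.1.2] false AND true AND false = false
[1.1.2.1] false AND false = false
[1.1.2] NOT false = true
[1.1] false AND true = false
[1] NOT false = true
[2] false → false (antecedent false ⇒ implication holds) = true
[root] true AND true = true
Overall: true → funded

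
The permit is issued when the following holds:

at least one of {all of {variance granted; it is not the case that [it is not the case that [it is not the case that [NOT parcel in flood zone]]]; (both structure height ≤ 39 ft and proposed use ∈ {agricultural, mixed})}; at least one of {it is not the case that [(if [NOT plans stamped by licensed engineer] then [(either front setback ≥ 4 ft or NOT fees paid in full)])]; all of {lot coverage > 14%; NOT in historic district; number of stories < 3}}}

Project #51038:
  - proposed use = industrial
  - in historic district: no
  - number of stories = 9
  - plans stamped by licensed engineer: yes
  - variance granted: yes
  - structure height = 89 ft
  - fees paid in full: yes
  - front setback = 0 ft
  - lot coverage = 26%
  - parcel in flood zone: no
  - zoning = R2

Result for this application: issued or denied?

Denied

Atomic conditions:
  variance granted: yes → true
  NOT parcel in flood zone: no → true
  structure height ≤ 39 ft: 89 ≤ 39 is false
  proposed use ∈ {agricultural, mixed}: industrial is not in the set → false
  NOT plans stamped by licensed engineer: yes → false
  front setback ≥ 4 ft: 0 ≥ 4 is false
  NOT fees paid in full: yes → false
  lot coverage > 14%: 26 > 14 is true
  NOT in historic district: no → true
  number of stories < 3: 9 < 3 is false
Combine:
[1.2.1.1] NOT true = false
[1.2.1] NOT false = true
[1.2] NOT true = false
[1.3] false AND false = false
[1] true AND false AND false = false
[2.1.1.2] false OR false = false
[2.1.1] false → false (antecedent false ⇒ implication holds) = true
[2.1] NOT true = false
[2.2] true AND true AND false = false
[2] false OR false = false
[root] false OR false = false
Overall: false → denied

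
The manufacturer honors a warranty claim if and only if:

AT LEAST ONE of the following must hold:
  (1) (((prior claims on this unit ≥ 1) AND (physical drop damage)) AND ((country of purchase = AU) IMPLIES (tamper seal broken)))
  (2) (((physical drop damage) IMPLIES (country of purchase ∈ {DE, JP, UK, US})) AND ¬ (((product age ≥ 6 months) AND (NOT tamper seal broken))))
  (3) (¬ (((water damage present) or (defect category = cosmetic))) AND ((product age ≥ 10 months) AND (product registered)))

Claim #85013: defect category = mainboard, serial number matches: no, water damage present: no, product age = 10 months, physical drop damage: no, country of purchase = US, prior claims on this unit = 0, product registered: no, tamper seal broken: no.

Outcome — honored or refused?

Refused

Atomic conditions:
  prior claims on this unit ≥ 1: 0 ≥ 1 is false
  physical drop damage: no → false
  country of purchase = AU: US == AU is false
  tamper seal broken: no → false
  country of purchase ∈ {DE, JP, UK, US}: US is in the set → true
  product age ≥ 6 months: 10 ≥ 6 is true
  NOT tamper seal broken: no → true
  water damage present: no → false
  defect category = cosmetic: mainboard == cosmetic is false
  product age ≥ 10 months: 10 ≥ 10 is true
  product registered: no → false
Combine:
[1.1] false AND false = false
[1.2] false → false (antecedent false ⇒ implication holds) = true
[1] false AND true = false
[2.1] false → true (antecedent false ⇒ implication holds) = true
[2.2.1] true AND true = true
[2.2] NOT true = false
[2] true AND false = false
[3.1.1] false OR false = false
[3.1] NOT false = true
[3.2] true AND false = false
[3] true AND false = false
[root] false OR false OR false = false
Overall: false → refused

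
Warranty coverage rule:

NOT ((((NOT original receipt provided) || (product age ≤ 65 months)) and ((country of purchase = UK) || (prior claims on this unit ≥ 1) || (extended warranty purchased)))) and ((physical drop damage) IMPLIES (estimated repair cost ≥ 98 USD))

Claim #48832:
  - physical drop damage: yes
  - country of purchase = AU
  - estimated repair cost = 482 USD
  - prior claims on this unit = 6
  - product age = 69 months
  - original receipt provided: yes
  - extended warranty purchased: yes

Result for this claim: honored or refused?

Honored

Atomic conditions:
  NOT original receipt provided: yes → false
  product age ≤ 65 months: 69 ≤ 65 is false
  country of purchase = UK: AU == UK is false
  prior claims on this unit ≥ 1: 6 ≥ 1 is true
  extended warranty purchased: yes → true
  physical drop damage: yes → true
  estimated repair cost ≥ 98 USD: 482 ≥ 98 is true
Combine:
[1.1.1] false OR false = false
[1.1.2] false OR true OR true = true
[1.1] false AND true = false
[1] NOT false = true
[2] true → true = true
[root] true AND true = true
Overall: true → honored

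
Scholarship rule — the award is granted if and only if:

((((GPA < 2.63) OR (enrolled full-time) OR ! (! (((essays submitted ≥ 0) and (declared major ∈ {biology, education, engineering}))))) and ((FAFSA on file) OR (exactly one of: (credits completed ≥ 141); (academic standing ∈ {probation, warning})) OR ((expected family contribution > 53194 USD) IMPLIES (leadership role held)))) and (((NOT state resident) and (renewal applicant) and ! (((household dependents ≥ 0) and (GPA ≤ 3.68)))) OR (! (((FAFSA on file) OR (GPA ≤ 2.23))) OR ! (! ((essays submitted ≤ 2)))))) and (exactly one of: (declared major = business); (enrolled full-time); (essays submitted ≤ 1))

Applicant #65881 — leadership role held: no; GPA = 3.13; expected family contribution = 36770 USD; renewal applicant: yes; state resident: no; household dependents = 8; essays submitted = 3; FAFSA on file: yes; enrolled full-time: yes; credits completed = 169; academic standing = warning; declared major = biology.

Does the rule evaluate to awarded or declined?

Declined

Atomic conditions:
  GPA < 2.63: 3.13 < 2.63 is false
  enrolled full-time: yes → true
  essays submitted ≥ 0: 3 ≥ 0 is true
  declared major ∈ {biology, education, engineering}: biology is in the set → true
  FAFSA on file: yes → true
  credits completed ≥ 141: 169 ≥ 141 is true
  academic standing ∈ {probation, warning}: warning is in the set → true
  expected family contribution > 53194 USD: 36770 > 53194 is false
  leadership role held: no → false
  NOT state resident: no → true
  renewal applicant: yes → true
  household dependents ≥ 0: 8 ≥ 0 is true
  GPA ≤ 3.68: 3.13 ≤ 3.68 is true
  GPA ≤ 2.23: 3.13 ≤ 2.23 is false
  essays submitted ≤ 2: 3 ≤ 2 is false
  declared major = business: biology == business is false
  essays submitted ≤ 1: 3 ≤ 1 is false
Combine:
[1.1.1.3.1.1] true AND true = true
[1.1.1.3.1] NOT true = false
[1.1.1.3] NOT false = true
[1.1.1] false OR true OR true = true
[1.1.2.2] exactly-one(true, true) = false
[1.1.2.3] false → false (antecedent false ⇒ implication holds) = true
[1.1.2] true OR false OR true = true
[1.1] true AND true = true
[1.2.1.3.1] true AND true = true
[1.2.1.3] NOT true = false
[1.2.1] true AND true AND false = false
[1.2.2.1.1] true OR false = true
[1.2.2.1] NOT true = false
[1.2.2.2.1] NOT false = true
[1.2.2.2] NOT true = false
[1.2.2] false OR false = false
[1.2] false OR false = false
[1] true AND false = false
[2] exactly-one(false, true, false) = true
[root] false AND true = false
Overall: false → declined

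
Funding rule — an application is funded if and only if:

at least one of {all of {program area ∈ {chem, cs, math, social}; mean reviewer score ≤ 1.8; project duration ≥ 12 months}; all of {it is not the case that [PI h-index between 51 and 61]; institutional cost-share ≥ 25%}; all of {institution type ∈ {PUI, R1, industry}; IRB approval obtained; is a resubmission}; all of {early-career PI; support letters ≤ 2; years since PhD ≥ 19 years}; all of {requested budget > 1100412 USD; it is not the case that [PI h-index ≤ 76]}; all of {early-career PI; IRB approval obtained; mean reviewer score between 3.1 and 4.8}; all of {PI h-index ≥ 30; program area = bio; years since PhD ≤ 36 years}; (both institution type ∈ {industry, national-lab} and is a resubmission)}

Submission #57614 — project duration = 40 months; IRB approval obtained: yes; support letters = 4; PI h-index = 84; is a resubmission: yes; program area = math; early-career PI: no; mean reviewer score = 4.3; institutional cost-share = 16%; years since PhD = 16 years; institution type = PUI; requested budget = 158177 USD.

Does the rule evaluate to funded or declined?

Atomic conditions:
  program area ∈ {chem, cs, math, social}: math is in the set → true
  mean reviewer score ≤ 1.8: 4.3 ≤ 1.8 is false
  project duration ≥ 12 months: 40 ≥ 12 is true
  PI h-index between 51 and 61: 84 in [51, 61] is false
  institutional cost-share ≥ 25%: 16 ≥ 25 is false
  institution type ∈ {PUI, R1, industry}: PUI is in the set → true
  IRB approval obtained: yes → true
  is a resubmission: yes → true
  early-career PI: no → false
  support letters ≤ 2: 4 ≤ 2 is false
  years since PhD ≥ 19 years: 16 ≥ 19 is false
  requested budget > 1100412 USD: 158177 > 1100412 is false
  PI h-index ≤ 76: 84 ≤ 76 is false
  mean reviewer score between 3.1 and 4.8: 4.3 in [3.1, 4.8] is true
  PI h-index ≥ 30: 84 ≥ 30 is true
  program area = bio: math == bio is false
  years since PhD ≤ 36 years: 16 ≤ 36 is true
  institution type ∈ {industry, national-lab}: PUI is not in the set → false
Combine:
[1] true AND false AND true = false
[2.1] NOT false = true
[2] true AND false = false
[3] true AND true AND true = true
[4] false AND false AND false = false
[5.2] NOT false = true
[5] false AND true = false
[6] false AND true AND true = false
[7] true AND false AND true = false
[8] false AND true = false
[root] false OR false OR true OR false OR false OR false OR false OR false = true
Overall: true → funded

Funded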